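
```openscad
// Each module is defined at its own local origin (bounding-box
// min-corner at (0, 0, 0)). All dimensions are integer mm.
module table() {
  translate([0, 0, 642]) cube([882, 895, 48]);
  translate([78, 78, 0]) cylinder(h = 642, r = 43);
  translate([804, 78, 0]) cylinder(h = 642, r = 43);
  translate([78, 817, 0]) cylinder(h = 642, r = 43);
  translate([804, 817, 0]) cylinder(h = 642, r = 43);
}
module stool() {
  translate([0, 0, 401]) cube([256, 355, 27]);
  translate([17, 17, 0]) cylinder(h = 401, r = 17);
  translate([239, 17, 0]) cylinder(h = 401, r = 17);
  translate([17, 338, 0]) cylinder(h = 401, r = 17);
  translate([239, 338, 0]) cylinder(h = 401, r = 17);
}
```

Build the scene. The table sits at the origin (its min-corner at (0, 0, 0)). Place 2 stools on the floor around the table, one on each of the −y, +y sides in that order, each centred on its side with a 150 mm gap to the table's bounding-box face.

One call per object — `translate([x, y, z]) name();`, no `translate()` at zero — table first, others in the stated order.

table();
translate([313, -505, 0]) stool();
translate([313, 1045, 0]) stool();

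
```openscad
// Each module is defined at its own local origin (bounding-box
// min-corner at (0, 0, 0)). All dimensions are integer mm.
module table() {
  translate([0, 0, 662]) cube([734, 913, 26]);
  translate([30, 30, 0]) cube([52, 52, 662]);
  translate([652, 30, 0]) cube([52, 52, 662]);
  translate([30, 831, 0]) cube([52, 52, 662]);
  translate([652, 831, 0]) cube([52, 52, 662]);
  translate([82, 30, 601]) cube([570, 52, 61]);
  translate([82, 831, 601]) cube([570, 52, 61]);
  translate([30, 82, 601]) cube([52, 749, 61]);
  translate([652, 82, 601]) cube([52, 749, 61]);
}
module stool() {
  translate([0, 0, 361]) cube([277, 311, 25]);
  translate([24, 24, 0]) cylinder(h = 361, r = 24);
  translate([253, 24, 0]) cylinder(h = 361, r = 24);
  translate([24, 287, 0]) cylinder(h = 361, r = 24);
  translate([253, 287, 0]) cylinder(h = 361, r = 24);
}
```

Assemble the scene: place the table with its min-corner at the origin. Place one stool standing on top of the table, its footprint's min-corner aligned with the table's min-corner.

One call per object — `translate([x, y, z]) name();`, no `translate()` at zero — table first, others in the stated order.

table();
translate([0, 0, 688]) stool();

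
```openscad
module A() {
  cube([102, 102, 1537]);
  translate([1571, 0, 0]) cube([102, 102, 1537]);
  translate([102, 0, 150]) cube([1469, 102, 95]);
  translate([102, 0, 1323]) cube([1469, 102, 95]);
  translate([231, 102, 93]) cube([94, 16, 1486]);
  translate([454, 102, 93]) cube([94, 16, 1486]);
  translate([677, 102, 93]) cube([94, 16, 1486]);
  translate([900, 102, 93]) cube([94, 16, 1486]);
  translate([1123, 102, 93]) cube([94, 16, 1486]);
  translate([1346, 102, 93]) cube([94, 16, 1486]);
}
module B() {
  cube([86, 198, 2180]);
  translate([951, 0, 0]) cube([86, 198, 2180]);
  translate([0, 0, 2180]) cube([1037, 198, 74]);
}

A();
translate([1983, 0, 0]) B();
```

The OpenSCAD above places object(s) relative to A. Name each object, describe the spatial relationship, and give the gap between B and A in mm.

A is a fence section. B is a door frame. The door frame is on the floor beside the fence section on its +x side. The gap between the door frame and the fence section is 310 mm.

The door frame's nearest face is 310 mm from the fence section's +x face.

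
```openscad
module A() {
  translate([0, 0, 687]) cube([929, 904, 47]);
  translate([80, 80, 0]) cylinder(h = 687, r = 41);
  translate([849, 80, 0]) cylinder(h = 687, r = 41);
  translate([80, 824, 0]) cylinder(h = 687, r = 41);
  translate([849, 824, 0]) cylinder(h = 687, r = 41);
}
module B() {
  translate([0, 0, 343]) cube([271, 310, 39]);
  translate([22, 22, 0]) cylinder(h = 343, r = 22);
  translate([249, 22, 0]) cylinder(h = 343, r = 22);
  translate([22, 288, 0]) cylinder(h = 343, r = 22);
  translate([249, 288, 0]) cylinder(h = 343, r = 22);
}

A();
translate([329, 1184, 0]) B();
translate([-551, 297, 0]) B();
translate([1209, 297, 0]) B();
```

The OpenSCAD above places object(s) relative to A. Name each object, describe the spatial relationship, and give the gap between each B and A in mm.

Each stool's nearest face is 280 mm from the table's bounding box.

A is a table. B is a stool. Three stools sit around the table at the +y, −x, +x sides. The gap between each stool and the table is 280 mm.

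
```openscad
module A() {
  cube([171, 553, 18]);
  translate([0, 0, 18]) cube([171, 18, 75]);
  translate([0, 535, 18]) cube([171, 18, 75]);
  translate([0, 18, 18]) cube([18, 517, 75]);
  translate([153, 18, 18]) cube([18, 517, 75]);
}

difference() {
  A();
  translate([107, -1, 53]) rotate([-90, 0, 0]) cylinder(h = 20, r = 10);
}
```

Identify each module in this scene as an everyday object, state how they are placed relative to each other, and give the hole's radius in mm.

A is an open box. The open box has a circular hole through its front wall. The hole's radius is 10 mm.

The subtracted cylinder has r = 10 mm.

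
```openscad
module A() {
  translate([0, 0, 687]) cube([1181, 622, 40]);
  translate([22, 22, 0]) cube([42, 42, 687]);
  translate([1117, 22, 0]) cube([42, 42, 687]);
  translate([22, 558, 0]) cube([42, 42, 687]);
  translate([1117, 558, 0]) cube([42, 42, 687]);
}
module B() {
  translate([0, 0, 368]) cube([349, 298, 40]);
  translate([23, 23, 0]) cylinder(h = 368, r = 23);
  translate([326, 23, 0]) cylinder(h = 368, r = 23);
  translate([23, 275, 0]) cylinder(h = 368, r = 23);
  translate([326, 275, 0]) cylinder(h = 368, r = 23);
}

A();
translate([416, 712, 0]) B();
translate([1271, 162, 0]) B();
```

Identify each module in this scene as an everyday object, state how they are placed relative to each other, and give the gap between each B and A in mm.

A is a table. B is a stool. Two stools sit around the table at the +y, +x sides. The gap between each stool and the table is 90 mm.

Each stool's nearest face is 90 mm from the table's bounding box.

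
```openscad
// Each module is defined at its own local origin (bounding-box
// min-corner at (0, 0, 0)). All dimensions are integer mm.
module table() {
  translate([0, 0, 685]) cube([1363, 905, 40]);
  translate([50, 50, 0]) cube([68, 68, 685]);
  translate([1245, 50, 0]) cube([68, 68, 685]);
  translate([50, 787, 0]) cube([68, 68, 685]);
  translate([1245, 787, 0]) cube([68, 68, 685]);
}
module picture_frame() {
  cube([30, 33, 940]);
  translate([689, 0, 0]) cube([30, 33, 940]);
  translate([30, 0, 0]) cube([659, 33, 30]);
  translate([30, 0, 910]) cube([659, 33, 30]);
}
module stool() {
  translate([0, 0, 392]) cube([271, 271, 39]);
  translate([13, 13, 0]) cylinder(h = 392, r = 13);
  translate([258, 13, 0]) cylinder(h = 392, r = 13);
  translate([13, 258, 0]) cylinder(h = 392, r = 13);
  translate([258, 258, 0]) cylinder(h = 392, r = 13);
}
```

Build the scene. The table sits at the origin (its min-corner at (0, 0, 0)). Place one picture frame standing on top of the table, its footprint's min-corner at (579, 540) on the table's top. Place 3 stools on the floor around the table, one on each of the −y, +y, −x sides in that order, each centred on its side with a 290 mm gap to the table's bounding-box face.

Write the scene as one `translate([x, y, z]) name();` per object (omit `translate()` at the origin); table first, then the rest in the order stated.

table();
translate([579, 540, 725]) picture_frame();
translate([546, -561, 0]) stool();
translate([546, 1195, 0]) stool();
translate([-561, 317, 0]) stool();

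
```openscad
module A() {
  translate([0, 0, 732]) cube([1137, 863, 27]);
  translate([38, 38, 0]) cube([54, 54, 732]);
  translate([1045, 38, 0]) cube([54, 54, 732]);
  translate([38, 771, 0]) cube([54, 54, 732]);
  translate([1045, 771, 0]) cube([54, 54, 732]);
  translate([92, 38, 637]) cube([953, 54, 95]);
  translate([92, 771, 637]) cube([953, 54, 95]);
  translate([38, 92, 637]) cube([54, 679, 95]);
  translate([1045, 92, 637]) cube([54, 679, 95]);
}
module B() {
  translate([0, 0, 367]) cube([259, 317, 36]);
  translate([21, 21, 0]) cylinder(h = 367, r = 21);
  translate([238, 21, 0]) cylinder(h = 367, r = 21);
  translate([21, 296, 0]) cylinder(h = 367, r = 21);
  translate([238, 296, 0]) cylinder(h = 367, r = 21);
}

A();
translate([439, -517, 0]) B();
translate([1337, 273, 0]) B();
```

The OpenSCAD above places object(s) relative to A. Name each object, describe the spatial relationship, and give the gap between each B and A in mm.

A is a table. B is a stool. Two stools sit around the table at the −y, +x sides. The gap between each stool and the table is 200 mm.

Each stool's nearest face is 200 mm from the table's bounding box.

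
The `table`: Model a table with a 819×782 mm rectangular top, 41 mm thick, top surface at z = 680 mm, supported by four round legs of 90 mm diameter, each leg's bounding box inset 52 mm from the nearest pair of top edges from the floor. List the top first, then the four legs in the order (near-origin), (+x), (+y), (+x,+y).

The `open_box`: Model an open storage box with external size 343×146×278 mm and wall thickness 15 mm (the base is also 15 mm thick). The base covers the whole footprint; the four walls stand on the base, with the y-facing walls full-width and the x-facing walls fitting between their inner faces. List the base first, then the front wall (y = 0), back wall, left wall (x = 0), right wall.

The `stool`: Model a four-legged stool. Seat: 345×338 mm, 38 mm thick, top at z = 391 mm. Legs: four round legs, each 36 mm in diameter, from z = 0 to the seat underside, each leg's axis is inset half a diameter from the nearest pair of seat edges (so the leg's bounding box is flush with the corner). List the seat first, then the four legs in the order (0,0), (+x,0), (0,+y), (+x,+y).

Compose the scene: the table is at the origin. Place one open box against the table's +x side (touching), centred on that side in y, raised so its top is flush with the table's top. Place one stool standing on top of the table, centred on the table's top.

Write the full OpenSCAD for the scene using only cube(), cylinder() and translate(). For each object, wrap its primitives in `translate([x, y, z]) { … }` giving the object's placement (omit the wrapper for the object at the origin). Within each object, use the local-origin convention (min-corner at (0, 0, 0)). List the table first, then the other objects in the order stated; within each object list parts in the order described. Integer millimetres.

translate([0, 0, 639]) cube([819, 782, 41]);
translate([97, 97, 0]) cylinder(h = 639, r = 45);
translate([722, 97, 0]) cylinder(h = 639, r = 45);
translate([97, 685, 0]) cylinder(h = 639, r = 45);
translate([722, 685, 0]) cylinder(h = 639, r = 45);
translate([819, 318, 402]) {
  cube([343, 146, 15]);
  translate([0, 0, 15]) cube([343, 15, 263]);
  translate([0, 131, 15]) cube([343, 15, 263]);
  translate([0, 15, 15]) cube([15, 116, 263]);
  translate([328, 15, 15]) cube([15, 116, 263]);
}
translate([237, 222, 680]) {
  translate([0, 0, 353]) cube([345, 338, 38]);
  translate([18, 18, 0]) cylinder(h = 353, r = 18);
  translate([327, 18, 0]) cylinder(h = 353, r = 18);
  translate([18, 320, 0]) cylinder(h = 353, r = 18);
  translate([327, 320, 0]) cylinder(h = 353, r = 18);
}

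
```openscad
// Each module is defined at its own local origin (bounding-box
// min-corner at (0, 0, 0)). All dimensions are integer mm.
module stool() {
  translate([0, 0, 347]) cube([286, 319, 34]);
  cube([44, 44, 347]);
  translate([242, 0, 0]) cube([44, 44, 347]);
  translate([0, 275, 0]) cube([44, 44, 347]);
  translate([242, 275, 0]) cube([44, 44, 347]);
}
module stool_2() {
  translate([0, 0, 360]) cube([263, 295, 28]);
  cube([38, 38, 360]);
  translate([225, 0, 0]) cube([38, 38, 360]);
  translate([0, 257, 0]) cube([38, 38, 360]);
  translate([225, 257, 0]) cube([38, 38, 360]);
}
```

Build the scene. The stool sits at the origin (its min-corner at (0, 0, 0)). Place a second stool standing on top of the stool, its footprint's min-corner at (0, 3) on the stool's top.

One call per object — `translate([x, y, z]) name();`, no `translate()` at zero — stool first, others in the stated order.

stool();
translate([0, 3, 381]) stool_2();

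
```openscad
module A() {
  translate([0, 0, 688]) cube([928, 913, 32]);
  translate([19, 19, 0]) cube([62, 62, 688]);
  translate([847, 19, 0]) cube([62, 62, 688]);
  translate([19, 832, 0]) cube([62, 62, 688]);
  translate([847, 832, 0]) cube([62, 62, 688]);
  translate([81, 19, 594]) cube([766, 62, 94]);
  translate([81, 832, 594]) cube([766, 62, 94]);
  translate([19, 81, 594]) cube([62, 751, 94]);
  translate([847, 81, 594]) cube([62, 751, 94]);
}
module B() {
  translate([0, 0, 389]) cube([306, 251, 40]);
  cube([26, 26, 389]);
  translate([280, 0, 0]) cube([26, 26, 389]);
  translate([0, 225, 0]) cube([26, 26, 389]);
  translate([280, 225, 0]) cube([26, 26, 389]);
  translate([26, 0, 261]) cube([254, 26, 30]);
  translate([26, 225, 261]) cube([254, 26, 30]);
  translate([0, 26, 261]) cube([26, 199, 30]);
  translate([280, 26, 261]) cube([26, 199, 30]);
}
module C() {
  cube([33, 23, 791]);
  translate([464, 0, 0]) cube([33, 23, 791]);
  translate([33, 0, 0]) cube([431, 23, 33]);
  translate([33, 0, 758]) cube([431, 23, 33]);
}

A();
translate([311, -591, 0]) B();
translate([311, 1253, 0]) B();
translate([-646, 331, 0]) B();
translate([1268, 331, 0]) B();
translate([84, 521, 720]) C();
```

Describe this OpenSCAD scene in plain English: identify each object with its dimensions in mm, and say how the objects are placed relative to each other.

A is a rectangular dining table. The top is 928×913×32 mm with its upper surface at z = 720 mm. It stands on four 62×62 mm square legs, each inset 19 mm from the nearest pair of top edges, running from the floor to the underside of the top. Four apron rails, 62 mm thick and 94 mm tall, run between adjacent legs with their top edges flush with the underside of the top and their outer faces flush with the legs' outer faces.

B is a four-legged stool. The seat is a 306×251×40 mm slab whose top surface is at z = 429 mm; four square legs, each 26×26 mm in cross-section, run from the floor (z = 0) to the underside of the seat, each flush with a corner of the seat. Four stretchers, 26 mm wide and 30 mm tall, connect adjacent legs with their undersides at z = 261 mm, each running between the inner faces of the legs it joins and aligned with the legs' outer faces on the other axis.

C is a rectangular picture frame lying in the x–z plane (depth along y). The opening is 431 mm wide (x) by 725 mm tall (z), surrounded by a border 33 mm wide on all four sides. The frame is 23 mm deep and is made of two full-height vertical stiles with two horizontal rails fitted between them.

Four stools sit around the table at the −y, +y, −x, +x sides. The picture frame is on top of the table.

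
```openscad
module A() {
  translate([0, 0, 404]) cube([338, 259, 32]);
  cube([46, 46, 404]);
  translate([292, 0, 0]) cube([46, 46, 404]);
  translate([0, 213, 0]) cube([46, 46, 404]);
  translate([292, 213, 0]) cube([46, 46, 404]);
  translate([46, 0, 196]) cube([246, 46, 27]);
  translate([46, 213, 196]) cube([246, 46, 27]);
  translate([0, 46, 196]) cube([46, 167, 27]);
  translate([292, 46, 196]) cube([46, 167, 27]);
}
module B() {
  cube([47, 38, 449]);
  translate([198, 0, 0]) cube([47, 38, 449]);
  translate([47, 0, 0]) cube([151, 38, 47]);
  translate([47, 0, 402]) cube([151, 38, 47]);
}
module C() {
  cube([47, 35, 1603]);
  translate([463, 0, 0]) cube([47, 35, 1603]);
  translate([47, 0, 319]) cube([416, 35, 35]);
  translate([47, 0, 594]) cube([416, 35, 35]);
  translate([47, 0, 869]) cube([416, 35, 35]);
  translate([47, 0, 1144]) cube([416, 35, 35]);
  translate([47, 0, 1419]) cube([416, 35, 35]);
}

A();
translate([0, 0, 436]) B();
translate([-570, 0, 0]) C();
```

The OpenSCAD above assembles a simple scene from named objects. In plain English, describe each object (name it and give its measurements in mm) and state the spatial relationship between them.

A is a four-legged stool. The seat is a 338×259×32 mm slab whose top surface is at z = 436 mm; four square legs, each 46×46 mm in cross-section, run from the floor (z = 0) to the underside of the seat, each flush with a corner of the seat. Four stretchers, 46 mm wide and 27 mm tall, connect adjacent legs with their undersides at z = 196 mm, each running between the inner faces of the legs it joins and aligned with the legs' outer faces on the other axis.

B is a picture frame with a 151×355 mm rectangular opening (x by z) and a uniform 47 mm border on every side. Frame depth is 38 mm along y. It is built from two vertical stiles running the full outside height and two horizontal rails spanning the gap between the stiles.

C is a wooden ladder with two side rails of 47×35 mm section and 1603 mm height, set 510 mm apart overall. Between them run 5 rectangular rungs (35 mm deep, 35 mm thick), front faces flush with the rails' −y face. The bottom of the first rung is 319 mm above the floor and each subsequent rung is 275 mm higher than the one below.

The picture frame is on top of the stool. The ladder is on the floor beside the stool on its −x side.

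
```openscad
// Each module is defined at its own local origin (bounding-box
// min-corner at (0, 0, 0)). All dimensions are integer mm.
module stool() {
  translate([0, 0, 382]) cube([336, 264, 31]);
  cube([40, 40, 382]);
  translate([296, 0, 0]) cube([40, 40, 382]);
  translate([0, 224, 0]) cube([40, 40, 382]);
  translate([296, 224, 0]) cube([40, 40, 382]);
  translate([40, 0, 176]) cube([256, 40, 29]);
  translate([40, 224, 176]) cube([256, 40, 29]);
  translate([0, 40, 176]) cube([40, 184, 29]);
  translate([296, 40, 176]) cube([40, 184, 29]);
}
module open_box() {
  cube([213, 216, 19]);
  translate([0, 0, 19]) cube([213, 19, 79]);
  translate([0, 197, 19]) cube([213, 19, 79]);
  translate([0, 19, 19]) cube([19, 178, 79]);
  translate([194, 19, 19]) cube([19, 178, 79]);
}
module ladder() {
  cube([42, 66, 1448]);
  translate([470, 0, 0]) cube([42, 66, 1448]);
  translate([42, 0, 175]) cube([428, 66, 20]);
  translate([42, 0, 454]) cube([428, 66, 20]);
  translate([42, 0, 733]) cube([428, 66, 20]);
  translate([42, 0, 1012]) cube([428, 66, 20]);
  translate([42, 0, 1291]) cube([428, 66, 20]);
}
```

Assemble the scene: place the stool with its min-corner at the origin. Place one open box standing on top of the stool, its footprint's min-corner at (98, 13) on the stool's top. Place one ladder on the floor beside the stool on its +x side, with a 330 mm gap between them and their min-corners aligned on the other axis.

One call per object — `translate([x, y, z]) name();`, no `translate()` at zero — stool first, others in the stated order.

stool();
translate([98, 13, 413]) open_box();
translate([666, 0, 0]) ladder();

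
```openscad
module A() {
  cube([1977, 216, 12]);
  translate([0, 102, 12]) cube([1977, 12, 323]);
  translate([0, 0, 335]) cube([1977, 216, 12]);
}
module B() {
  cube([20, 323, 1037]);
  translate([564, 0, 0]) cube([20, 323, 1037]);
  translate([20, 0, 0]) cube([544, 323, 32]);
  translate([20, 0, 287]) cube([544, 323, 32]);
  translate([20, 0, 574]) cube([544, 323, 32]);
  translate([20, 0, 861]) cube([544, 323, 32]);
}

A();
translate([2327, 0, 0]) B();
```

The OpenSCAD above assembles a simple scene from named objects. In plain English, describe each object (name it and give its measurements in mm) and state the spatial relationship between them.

A is an I-beam lying along x, 1977 mm long. Overall section height 347 mm. Two flanges 216 mm wide (y) and 12 mm thick, one on the floor and one at the top; a web 12 mm thick runs between them, centred on the flange width.

B is a bookshelf 584 mm wide overall, 323 mm deep and 1037 mm tall. The two sides are 20 mm thick vertical panels. 4 horizontal shelves of 32 mm thickness span between the inner faces of the sides; the lowest shelf sits on the floor and shelves are stacked with a clear vertical gap of 255 mm between each pair.

The bookshelf is on the floor beside the I-beam on its +x side.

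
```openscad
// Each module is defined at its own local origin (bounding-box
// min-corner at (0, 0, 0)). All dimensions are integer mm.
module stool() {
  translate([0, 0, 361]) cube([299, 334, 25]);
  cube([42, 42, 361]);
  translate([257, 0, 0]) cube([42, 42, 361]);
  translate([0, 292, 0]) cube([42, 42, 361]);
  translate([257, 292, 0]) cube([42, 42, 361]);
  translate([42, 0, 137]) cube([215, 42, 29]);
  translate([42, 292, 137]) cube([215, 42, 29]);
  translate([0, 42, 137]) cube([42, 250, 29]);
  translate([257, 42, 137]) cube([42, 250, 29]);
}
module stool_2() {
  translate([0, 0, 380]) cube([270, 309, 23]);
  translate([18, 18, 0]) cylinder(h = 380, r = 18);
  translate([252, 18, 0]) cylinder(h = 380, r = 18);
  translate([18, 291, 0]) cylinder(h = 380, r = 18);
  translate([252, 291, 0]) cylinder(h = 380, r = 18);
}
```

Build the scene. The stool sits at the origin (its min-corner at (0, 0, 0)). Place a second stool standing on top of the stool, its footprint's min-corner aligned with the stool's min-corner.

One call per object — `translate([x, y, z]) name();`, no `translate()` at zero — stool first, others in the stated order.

stool();
translate([0, 0, 386]) stool_2();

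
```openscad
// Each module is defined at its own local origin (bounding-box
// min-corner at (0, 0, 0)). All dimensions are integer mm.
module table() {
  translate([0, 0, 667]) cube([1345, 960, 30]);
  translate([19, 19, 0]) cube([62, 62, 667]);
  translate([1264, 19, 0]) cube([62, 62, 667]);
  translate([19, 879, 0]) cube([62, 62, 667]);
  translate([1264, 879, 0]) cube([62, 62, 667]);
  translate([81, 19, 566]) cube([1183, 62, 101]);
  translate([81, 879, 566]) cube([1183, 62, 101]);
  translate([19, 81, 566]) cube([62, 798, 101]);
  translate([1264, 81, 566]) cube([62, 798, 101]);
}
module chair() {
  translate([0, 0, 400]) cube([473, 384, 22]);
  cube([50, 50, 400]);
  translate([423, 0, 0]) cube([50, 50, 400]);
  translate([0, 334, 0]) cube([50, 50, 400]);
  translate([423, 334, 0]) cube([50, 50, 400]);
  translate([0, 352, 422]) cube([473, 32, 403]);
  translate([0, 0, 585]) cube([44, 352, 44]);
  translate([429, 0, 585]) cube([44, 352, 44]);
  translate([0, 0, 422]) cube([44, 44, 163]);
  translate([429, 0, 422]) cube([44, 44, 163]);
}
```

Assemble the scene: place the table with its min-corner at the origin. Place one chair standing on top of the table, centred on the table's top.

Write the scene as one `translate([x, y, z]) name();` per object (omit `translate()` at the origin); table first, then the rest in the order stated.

table();
translate([436, 288, 697]) chair();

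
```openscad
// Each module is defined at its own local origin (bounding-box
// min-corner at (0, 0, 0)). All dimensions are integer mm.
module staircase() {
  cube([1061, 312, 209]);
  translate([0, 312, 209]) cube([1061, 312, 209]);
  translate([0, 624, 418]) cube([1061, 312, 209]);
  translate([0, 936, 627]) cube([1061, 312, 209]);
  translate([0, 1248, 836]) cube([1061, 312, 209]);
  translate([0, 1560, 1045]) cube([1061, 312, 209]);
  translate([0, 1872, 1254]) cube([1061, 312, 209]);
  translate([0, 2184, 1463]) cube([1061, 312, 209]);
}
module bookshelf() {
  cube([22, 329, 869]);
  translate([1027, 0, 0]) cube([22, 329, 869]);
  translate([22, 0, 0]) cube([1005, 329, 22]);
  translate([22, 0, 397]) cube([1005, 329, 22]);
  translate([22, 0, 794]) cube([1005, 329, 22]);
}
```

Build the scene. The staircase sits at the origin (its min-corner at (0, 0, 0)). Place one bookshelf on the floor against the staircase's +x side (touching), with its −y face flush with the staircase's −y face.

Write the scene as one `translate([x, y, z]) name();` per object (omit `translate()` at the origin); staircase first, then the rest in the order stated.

staircase();
translate([1061, 0, 0]) bookshelf();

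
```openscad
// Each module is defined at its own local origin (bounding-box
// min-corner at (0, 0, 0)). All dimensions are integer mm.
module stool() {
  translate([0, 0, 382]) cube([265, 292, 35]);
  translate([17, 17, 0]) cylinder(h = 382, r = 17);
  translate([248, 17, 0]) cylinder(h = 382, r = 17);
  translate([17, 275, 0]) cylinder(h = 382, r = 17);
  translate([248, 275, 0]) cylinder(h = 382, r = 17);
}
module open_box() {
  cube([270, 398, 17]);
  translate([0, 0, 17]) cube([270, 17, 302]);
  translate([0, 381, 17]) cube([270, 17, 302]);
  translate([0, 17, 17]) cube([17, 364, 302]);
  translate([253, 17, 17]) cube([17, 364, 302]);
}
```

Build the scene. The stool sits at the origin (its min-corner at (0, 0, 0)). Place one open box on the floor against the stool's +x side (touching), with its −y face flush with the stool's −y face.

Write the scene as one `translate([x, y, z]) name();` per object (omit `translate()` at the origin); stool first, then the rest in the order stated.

stool();
translate([265, 0, 0]) open_box();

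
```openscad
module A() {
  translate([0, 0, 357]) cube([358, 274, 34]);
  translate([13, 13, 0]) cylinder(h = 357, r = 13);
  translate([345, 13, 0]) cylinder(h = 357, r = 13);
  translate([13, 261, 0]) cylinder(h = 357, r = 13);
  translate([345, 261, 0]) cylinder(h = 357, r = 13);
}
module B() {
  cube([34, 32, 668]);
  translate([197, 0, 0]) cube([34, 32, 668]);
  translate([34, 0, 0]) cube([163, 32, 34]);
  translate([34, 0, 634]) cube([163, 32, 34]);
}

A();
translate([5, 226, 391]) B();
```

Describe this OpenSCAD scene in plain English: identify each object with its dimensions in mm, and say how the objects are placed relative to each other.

A is a four-legged stool. The seat is 358×274 mm, 34 mm thick, top at z = 391 mm. It stands on four round legs, each 26 mm in diameter, from z = 0 to the seat underside, each leg's axis is inset half a diameter from the nearest pair of seat edges (so the leg's bounding box is flush with the corner).

B is a rectangular picture frame lying in the x–z plane (depth along y). The opening is 163 mm wide (x) by 600 mm tall (z), surrounded by a border 34 mm wide on all four sides. The frame is 32 mm deep and is made of two full-height vertical stiles with two horizontal rails fitted between them.

The picture frame is on top of the stool.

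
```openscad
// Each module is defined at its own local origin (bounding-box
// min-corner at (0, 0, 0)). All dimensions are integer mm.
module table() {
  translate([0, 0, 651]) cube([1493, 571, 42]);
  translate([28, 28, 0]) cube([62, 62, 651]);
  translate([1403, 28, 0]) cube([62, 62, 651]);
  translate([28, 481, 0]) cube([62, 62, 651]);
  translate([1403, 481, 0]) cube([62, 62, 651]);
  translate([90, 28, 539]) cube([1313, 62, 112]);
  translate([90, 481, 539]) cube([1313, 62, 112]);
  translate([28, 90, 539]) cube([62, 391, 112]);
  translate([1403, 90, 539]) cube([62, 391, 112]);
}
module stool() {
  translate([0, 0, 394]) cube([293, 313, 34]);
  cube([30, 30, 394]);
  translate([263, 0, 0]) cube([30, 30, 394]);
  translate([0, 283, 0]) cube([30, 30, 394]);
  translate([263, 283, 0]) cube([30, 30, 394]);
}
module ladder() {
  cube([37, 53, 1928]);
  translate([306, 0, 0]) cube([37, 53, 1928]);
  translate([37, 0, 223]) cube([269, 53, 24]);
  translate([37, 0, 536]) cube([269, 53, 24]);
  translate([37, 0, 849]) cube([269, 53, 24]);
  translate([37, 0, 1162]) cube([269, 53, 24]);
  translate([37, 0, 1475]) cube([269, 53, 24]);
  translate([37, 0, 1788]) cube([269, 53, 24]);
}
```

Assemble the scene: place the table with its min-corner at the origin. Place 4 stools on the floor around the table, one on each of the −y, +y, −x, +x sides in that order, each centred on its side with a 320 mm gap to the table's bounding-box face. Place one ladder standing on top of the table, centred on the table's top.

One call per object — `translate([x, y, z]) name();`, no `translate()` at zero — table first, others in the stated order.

table();
translate([600, -633, 0]) stool();
translate([600, 891, 0]) stool();
translate([-613, 129, 0]) stool();
translate([1813, 129, 0]) stool();
translate([575, 259, 693]) ladder();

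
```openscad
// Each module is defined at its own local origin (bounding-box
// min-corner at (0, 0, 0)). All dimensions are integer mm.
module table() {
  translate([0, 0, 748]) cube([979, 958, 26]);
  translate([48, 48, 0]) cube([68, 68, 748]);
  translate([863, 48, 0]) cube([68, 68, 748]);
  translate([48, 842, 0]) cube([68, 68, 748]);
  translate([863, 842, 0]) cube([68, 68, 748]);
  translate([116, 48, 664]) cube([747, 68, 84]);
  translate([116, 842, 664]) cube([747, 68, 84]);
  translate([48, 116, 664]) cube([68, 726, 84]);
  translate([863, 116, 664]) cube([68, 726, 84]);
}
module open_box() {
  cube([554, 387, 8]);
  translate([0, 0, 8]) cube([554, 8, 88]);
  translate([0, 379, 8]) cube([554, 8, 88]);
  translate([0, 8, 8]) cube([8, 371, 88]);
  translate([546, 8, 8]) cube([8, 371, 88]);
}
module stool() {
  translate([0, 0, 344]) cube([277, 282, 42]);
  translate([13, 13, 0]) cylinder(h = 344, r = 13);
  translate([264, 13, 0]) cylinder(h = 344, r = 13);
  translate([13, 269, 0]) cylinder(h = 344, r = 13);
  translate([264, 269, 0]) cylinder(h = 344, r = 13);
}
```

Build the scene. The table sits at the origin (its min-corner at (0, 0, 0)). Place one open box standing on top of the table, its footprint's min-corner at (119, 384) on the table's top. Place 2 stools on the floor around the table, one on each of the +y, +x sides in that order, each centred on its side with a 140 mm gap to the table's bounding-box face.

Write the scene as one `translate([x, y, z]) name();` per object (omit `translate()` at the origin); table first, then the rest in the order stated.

table();
translate([119, 384, 774]) open_box();
translate([351, 1098, 0]) stool();
translate([1119, 338, 0]) stool();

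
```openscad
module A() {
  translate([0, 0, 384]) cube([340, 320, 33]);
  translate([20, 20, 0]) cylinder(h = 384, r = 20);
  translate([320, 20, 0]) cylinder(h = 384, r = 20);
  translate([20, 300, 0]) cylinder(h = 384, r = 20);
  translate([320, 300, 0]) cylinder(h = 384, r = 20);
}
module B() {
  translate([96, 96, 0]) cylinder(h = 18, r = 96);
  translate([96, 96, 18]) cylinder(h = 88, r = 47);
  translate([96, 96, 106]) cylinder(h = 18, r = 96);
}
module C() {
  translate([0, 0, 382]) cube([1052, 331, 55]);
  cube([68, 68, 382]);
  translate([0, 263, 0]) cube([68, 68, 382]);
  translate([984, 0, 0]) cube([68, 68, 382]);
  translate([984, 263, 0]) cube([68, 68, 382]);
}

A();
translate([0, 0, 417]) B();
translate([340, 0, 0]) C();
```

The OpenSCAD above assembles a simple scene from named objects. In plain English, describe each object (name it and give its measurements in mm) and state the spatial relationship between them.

A is a four-legged stool. The seat is 340×320 mm, 33 mm thick, top at z = 417 mm. It stands on four round legs, each 40 mm in diameter, from z = 0 to the seat underside, each leg's axis is inset half a diameter from the nearest pair of seat edges (so the leg's bounding box is flush with the corner).

B is a spool: two coaxial disc flanges of radius 96 mm and thickness 18 mm, joined by a core cylinder of radius 47 mm and height 88 mm. The lower flange rests on z = 0 and the three cylinders share a vertical axis.

C is a bench: a 1052×331 mm seat slab, 55 mm thick, top at z = 437 mm, on four 68×68 mm square legs flush with the seat corners and standing on z = 0.

The spool is on top of the stool. The bench is against the stool's +x side, with their −y faces flush.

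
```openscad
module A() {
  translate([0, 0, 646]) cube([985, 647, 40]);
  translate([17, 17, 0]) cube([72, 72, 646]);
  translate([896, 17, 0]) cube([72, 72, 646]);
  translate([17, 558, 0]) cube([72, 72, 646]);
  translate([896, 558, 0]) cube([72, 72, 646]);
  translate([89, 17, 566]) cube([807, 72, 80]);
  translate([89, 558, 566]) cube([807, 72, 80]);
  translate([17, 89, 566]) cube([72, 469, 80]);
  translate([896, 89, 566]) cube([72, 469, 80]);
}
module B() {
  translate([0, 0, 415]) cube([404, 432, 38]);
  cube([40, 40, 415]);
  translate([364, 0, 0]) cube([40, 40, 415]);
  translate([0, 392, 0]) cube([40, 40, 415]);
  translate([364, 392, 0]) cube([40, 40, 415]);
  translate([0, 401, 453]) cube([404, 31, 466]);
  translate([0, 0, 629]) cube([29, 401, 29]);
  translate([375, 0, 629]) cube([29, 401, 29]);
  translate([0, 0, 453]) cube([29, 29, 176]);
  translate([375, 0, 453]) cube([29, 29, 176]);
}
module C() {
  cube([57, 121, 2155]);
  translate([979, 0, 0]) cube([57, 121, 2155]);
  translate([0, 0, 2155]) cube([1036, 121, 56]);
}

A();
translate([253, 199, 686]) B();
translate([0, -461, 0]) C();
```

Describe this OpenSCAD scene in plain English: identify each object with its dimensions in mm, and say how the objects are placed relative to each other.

A is a table with a 985×647 mm rectangular top, 40 mm thick, top surface at z = 686 mm, supported by four 72×72 mm square legs, each inset 17 mm from the nearest pair of top edges, running from the floor. Four apron rails, 72 mm thick and 80 mm tall, run between adjacent legs with their top edges flush with the underside of the top and their outer faces flush with the legs' outer faces.

B is a chair. The seat is a 404×432×38 mm slab with its top at z = 453 mm, on four 40×40 mm corner legs (flush with the seat edges, standing on z = 0). A flat backrest 31 mm thick, 466 mm tall, spans the full seat width and rises from the seat top along its +y edge, rear face flush with the rear of the seat. Two armrests of 29×29 mm section run along each side from the seat's front edge to the front of the backrest, top faces 205 mm above the seat top and outer faces flush with the seat's x-edges; a 29×29 mm post under the front of each armrest stands on the seat at the front corner.

C is a rectangular door frame: two vertical jambs of 57×121 mm section, 2155 mm tall, with a clear opening 922 mm wide between their inner faces. A header 56 mm tall and 121 mm deep lies on top of the jambs and spans the full outside width.

The chair is on top of the table. The door frame is on the floor beside the table on its −y side.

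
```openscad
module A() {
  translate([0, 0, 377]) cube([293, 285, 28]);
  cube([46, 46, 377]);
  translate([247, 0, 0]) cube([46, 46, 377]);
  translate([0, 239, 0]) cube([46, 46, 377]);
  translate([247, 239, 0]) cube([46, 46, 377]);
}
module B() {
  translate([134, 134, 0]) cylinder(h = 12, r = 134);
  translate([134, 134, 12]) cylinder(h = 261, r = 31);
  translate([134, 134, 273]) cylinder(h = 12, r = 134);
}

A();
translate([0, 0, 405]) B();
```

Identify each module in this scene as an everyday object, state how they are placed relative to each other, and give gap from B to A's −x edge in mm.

A is a stool. B is a spool. The spool is on top of the stool. The gap from the spool to the stool's −x edge is 0 mm.

The spool's min-x is at 0; the stool's min-x is 0; gap = 0 mm.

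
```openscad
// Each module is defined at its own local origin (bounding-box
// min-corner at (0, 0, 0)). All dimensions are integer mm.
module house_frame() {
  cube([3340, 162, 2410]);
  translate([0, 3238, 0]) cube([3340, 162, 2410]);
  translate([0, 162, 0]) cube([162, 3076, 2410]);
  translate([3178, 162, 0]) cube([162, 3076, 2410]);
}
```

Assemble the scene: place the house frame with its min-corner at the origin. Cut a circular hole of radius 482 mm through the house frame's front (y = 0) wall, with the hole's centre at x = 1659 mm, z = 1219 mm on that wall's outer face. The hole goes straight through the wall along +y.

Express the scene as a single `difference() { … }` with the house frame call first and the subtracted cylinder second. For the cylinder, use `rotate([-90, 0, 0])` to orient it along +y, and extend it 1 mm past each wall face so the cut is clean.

difference() {
  house_frame();
  translate([1659, -1, 1219]) rotate([-90, 0, 0]) cylinder(h = 164, r = 482);
}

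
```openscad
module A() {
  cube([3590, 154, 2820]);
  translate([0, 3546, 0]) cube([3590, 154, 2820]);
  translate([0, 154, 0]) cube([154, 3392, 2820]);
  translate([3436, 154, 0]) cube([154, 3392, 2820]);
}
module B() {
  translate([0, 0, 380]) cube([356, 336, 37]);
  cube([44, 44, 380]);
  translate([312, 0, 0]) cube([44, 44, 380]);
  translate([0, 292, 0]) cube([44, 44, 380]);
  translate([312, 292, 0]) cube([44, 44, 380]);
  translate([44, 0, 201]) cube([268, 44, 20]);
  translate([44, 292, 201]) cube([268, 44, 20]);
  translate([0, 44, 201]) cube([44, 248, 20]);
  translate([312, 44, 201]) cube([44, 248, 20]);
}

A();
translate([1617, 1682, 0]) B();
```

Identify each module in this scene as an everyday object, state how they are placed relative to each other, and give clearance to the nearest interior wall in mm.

Clearances: x = 1463, y = 1528; minimum 1463 mm.

A is a house frame. B is a stool. The stool sits inside the house frame, centred. The clearance to the nearest interior wall is 1463 mm.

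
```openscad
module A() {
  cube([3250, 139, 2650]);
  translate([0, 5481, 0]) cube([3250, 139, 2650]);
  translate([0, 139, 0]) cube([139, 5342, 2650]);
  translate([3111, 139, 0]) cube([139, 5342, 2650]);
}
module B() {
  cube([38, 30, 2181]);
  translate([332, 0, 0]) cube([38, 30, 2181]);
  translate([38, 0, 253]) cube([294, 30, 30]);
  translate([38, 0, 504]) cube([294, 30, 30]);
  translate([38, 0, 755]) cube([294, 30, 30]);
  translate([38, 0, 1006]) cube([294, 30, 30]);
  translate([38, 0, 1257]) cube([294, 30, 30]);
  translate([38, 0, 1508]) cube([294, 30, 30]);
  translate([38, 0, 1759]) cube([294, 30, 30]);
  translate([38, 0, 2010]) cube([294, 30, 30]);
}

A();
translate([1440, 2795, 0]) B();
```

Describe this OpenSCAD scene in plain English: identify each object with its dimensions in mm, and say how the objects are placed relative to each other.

A is a box-shaped house frame (walls only): outside footprint 3250×5620 mm, wall height 2650 mm, wall thickness 139 mm. The two y-facing walls run the full x-width; the two x-facing walls fit between the inner faces of the y-facing walls.

B is a wooden ladder with two side rails of 38×30 mm section and 2181 mm height, set 370 mm apart overall. Between them run 8 rectangular rungs (30 mm deep, 30 mm thick), front faces flush with the rails' −y face. The bottom of the first rung is 253 mm above the floor and each subsequent rung is 251 mm higher than the one below.

The ladder sits inside the house frame, centred.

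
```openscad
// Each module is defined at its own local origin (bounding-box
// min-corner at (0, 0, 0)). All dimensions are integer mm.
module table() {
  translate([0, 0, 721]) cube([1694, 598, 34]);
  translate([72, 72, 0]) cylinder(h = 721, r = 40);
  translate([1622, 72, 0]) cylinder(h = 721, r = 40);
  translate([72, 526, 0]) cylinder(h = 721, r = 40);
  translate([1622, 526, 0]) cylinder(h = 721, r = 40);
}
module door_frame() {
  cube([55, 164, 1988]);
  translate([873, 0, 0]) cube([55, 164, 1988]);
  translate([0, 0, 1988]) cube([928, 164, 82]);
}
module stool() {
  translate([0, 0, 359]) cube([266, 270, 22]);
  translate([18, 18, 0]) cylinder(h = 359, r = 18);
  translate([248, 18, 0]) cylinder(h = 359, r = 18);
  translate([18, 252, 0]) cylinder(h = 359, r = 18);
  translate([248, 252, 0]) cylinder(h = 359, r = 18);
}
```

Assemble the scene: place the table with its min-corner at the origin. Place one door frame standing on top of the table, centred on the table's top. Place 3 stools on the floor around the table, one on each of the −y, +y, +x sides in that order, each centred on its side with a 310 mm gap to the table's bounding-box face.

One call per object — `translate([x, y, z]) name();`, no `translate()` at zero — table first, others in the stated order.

table();
translate([383, 217, 755]) door_frame();
translate([714, -580, 0]) stool();
translate([714, 908, 0]) stool();
translate([2004, 164, 0]) stool();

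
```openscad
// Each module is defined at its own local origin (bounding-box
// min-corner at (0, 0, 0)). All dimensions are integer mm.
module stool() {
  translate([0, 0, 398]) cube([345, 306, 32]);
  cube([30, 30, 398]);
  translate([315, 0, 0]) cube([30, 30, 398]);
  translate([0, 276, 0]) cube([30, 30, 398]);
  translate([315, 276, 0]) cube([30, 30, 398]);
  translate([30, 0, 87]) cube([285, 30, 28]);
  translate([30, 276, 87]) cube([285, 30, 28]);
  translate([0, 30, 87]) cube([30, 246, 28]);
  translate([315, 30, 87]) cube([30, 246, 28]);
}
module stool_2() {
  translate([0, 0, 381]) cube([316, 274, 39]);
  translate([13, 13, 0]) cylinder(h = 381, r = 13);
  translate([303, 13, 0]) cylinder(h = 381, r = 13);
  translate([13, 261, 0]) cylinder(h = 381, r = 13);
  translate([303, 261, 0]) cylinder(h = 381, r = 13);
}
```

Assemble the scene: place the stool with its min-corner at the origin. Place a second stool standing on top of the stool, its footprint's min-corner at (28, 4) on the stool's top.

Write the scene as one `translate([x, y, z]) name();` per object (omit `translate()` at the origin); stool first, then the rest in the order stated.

stool();
translate([28, 4, 430]) stool_2();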